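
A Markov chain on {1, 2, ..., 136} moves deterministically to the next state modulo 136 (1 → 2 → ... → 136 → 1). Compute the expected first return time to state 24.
E[T_24 | X_0 = 24] = 136

The chain cycles deterministically, so starting at state 24 it returns in exactly 136 steps. Equivalently, the stationary distribution is uniform π_j = 1/136 for every state j, so by Kac's formula E[T_24] = 1/π_24 = 136.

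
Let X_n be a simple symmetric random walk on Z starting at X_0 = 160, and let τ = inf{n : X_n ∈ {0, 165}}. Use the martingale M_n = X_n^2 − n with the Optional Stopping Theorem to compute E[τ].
E[τ] = 800

M_n = X_n^2 − n is a martingale (since E[X_{n+1}^2 | F_n] = X_n^2 + 1). By OST (τ has finite mean in a bounded region), E[M_τ] = E[M_0] = X_0^2 − 0 = 160^2 = 25600. Also E[M_τ] = E[X_τ^2] − E[τ]. The walk exits at 0 or 165, with P(hit 165 first) = 160/165, so E[X_τ^2] = 165^2 · 160/165 + 0 = 26400. Thus E[τ] = E[X_τ^2] − E[M_τ] = 26400 − 25600 = 800 = 160(165 − 160) = 800.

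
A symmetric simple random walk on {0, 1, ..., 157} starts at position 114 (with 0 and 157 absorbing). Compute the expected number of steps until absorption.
E[τ | X_0 = 114] = 4902

Let v_k = E[τ | X_0 = k]. Boundary: v_0 = v_157 = 0. Recurrence: v_k = 1 + (v_{k-1} + v_{k+1})/2 for 1 ≤ k ≤ 156. The particular solution to v_k − (v_{k-1} + v_{k+1})/2 = 1 is v_k = −k^2. Adding homogeneous solution A + B k and matching boundaries gives v_k = k (157 − k). Substituting k = 114: v_114 = 114 · 43 = 4902.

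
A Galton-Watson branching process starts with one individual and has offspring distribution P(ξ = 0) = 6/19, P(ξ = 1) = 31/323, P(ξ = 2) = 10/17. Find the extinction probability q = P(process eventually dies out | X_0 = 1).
q = 51/95

The pgf is f(s) = 6/19 + 31/323·s + 10/17·s². The extinction probability q is the smallest fixed point of f in [0, 1]. Setting s = f(s):
  10/17·s² + (31/323 − 1)·s + 6/19 = 0
  10/17·s² − (6/19 + 10/17)·s + 6/19 = 0
which factors as (s − 1)·(10/17·s − 6/19) = 0, giving roots s = 1 and s = (6/19)/(10/17) = 51/95.
Mean offspring μ = 31/323 + 2·10/17 = 411/323 > 1 (supercritical), so q < 1. The extinction probability is the smaller root: q = (6/19)/(10/17) = 51/95.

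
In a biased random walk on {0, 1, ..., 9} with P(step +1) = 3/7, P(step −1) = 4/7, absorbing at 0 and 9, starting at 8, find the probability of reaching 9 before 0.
P(hit 9 before 0) = (1 − (4/3)^8) / (1 − (4/3)^9) = 176925/242461

Let u_k denote P(reach 9 before 0 | start at k). Boundary: u_0 = 0, u_9 = 1. Recurrence: u_k = 3/7·u_{k+1} + 4/7·u_{k-1} for 1 ≤ k ≤ 8. Try u_k = A + B·r^k with r = q/p = (4/7)/(3/7) = 4/3. Substitution satisfies the recurrence; boundary conditions give:
  u_k = (1 − r^k) / (1 − r^N) = (1 − (4/3)^8) / (1 − (4/3)^9) = 176925/242461.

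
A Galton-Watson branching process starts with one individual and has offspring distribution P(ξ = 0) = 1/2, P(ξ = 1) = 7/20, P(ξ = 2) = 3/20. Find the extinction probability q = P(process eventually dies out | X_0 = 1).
q = 1

Mean offspring μ = 0·1/2 + 1·7/20 + 2·3/20 = 13/20 ≤ 1. For μ ≤ 1 with offspring not concentrated at 1, the Galton-Watson process goes extinct almost surely, so q = 1.
(Algebraic check: The pgf is f(s) = 1/2 + 7/20·s + 3/20·s². The extinction probability q is the smallest fixed point of f in [0, 1]. Setting s = f(s):
  3/20·s² + (7/20 − 1)·s + 1/2 = 0
  3/20·s² − (1/2 + 3/20)·s + 1/2 = 0
which factors as (s − 1)·(3/20·s − 1/2) = 0, giving roots s = 1 and s = (1/2)/(3/20) = 10/3. Since 10/3 ≥ 1, the smallest root in [0, 1] is s = 1.)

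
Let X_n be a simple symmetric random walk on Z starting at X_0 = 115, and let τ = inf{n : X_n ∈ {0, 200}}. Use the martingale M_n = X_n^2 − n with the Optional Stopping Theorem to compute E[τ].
E[τ] = 9775

M_n = X_n^2 − n is a martingale (since E[X_{n+1}^2 | F_n] = X_n^2 + 1). By OST (τ has finite mean in a bounded region), E[M_τ] = E[M_0] = X_0^2 − 0 = 115^2 = 13225. Also E[M_τ] = E[X_τ^2] − E[τ]. The walk exits at 0 or 200, with P(hit 200 first) = 115/200, so E[X_τ^2] = 200^2 · 115/200 + 0 = 23000. Thus E[τ] = E[X_τ^2] − E[M_τ] = 23000 − 13225 = 9775 = 115(200 − 115) = 9775.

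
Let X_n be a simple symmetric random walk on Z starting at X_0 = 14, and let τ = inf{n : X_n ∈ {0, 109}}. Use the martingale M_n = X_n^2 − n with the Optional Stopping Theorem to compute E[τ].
E[τ] = 1330

M_n = X_n^2 − n is a martingale (since E[X_{n+1}^2 | F_n] = X_n^2 + 1). By OST (τ has finite mean in a bounded region), E[M_τ] = E[M_0] = X_0^2 − 0 = 14^2 = 196. Also E[M_τ] = E[X_τ^2] − E[τ]. The walk exits at 0 or 109, with P(hit 109 first) = 14/109, so E[X_τ^2] = 109^2 · 14/109 + 0 = 1526. Thus E[τ] = E[X_τ^2] − E[M_τ] = 1526 − 196 = 1330 = 14(109 − 14) = 1330.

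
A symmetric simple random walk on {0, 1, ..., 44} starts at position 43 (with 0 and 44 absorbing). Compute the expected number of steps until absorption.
E[τ | X_0 = 43] = 43

Let v_k = E[τ | X_0 = k]. Boundary: v_0 = v_44 = 0. Recurrence: v_k = 1 + (v_{k-1} + v_{k+1})/2 for 1 ≤ k ≤ 43. The particular solution to v_k − (v_{k-1} + v_{k+1})/2 = 1 is v_k = −k^2. Adding homogeneous solution A + B k and matching boundaries gives v_k = k (44 − k). Substituting k = 43: v_43 = 43 · 1 = 43.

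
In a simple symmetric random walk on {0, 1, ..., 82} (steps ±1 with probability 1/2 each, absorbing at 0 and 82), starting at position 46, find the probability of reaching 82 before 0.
P(hit 82 before 0) = 46/82 = 23/41

Let u_k = P(hit 82 before 0 | start at k). Then u_0 = 0, u_82 = 1, and u_k = u_{k-1}/2 + u_{k+1}/2 for 1 ≤ k ≤ 81. This harmonic recurrence is solved by u_k = k/82, giving u_46 = 46/82 = 23/41.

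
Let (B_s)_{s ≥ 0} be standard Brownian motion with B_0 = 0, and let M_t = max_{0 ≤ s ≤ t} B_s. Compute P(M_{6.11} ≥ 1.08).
P(M_{6.11} ≥ 1.08) = 2·P(B_{6.11} ≥ 1.08) = 2(1 − Φ(1.08/√6.11)) ≈ 0.6622

By the reflection principle for Brownian motion, P(M_t ≥ a) = 2 · P(B_t ≥ a) for a ≥ 0. Since B_t ~ N(0, t), P(B_t ≥ 1.08) = 1 − Φ(1.08/√t) = 1 − Φ(1.08/√6.11) = 1 − Φ(0.4369). So
  P(M_{6.11} ≥ 1.08) = 2(1 − Φ(0.4369)) ≈ 0.6622.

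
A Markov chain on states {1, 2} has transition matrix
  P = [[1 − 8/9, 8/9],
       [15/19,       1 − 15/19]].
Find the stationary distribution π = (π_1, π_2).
π_1 = 135/287, π_2 = 152/287

Solve πP = π with π_1 + π_2 = 1. From πP = π: π_1 · (1 − 8/9) + π_2 · 15/19 = π_1 ⇒ π_2 · 15/19 = π_1 · 8/9 ⇒ π_2/π_1 = (8/9)/(15/19) = 152/135. Together with π_1 + π_2 = 1:
  π_1 = (15/19)/(8/9 + 15/19) = (15/19)/(287/171) = 135/287,
  π_2 = (8/9)/(8/9 + 15/19) = (8/9)/(287/171) = 152/287.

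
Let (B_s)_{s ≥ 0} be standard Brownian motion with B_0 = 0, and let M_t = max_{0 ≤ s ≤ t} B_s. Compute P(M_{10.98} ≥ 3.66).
P(M_{10.98} ≥ 3.66) = 2·P(B_{10.98} ≥ 3.66) = 2(1 − Φ(3.66/√10.98)) ≈ 0.2694

By the reflection principle for Brownian motion, P(M_t ≥ a) = 2 · P(B_t ≥ a) for a ≥ 0. Since B_t ~ N(0, t), P(B_t ≥ 3.66) = 1 − Φ(3.66/√t) = 1 − Φ(3.66/√10.98) = 1 − Φ(1.1045). So
  P(M_{10.98} ≥ 3.66) = 2(1 − Φ(1.1045)) ≈ 0.2694.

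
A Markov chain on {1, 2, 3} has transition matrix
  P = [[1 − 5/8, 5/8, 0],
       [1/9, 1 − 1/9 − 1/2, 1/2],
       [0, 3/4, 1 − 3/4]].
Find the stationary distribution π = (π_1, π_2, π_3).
π = (8/83, 45/83, 30/83)

This is a birth-death chain on three states, which satisfies detailed balance: π_1 · P_{12} = π_2 · P_{21} and π_2 · P_{23} = π_3 · P_{32}.
From π_1 · 5/8 = π_2 · 1/9: π_2/π_1 = (5/8)/(1/9) = 45/8.
From π_2 · 1/2 = π_3 · 3/4: π_3/π_2 = (1/2)/(3/4) = 2/3.
Take π_1 proportional to 1; then unnormalized π = (1, 45/8, 15/4). Normalize by dividing by the sum 83/8:
  π = (8/83, 45/83, 30/83).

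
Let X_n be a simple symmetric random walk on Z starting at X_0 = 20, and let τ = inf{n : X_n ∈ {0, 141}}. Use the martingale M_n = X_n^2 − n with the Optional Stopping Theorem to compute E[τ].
E[τ] = 2420

M_n = X_n^2 − n is a martingale (since E[X_{n+1}^2 | F_n] = X_n^2 + 1). By OST (τ has finite mean in a bounded region), E[M_τ] = E[M_0] = X_0^2 − 0 = 20^2 = 400. Also E[M_τ] = E[X_τ^2] − E[τ]. The walk exits at 0 or 141, with P(hit 141 first) = 20/141, so E[X_τ^2] = 141^2 · 20/141 + 0 = 2820. Thus E[τ] = E[X_τ^2] − E[M_τ] = 2820 − 400 = 2420 = 20(141 − 20) = 2420.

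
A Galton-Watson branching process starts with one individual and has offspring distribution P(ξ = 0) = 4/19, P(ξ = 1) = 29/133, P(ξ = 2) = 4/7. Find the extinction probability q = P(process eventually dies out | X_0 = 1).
q = 7/19

The pgf is f(s) = 4/19 + 29/133·s + 4/7·s². The extinction probability q is the smallest fixed point of f in [0, 1]. Setting s = f(s):
  4/7·s² + (29/133 − 1)·s + 4/19 = 0
  4/7·s² − (4/19 + 4/7)·s + 4/19 = 0
which factors as (s − 1)·(4/7·s − 4/19) = 0, giving roots s = 1 and s = (4/19)/(4/7) = 7/19.
Mean offspring μ = 29/133 + 2·4/7 = 181/133 > 1 (supercritical), so q < 1. The extinction probability is the smaller root: q = (4/19)/(4/7) = 7/19.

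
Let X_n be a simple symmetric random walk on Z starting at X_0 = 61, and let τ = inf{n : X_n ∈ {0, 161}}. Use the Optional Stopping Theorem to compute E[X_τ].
E[X_τ] = 61

X_n is a martingale and τ is a bounded-mean stopping time (indeed τ is finite a.s. with bounded expectation since the walk is in a bounded region). By the OST, E[X_τ] = E[X_0] = 61. Equivalently: E[X_τ] = 161 · P(hit 161 first) + 0 · P(hit 0 first) = 161 · (61/161) = 61.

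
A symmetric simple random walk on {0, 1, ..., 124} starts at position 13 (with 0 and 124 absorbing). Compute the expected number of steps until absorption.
E[τ | X_0 = 13] = 1443

Let v_k = E[τ | X_0 = k]. Boundary: v_0 = v_124 = 0. Recurrence: v_k = 1 + (v_{k-1} + v_{k+1})/2 for 1 ≤ k ≤ 123. The particular solution to v_k − (v_{k-1} + v_{k+1})/2 = 1 is v_k = −k^2. Adding homogeneous solution A + B k and matching boundaries gives v_k = k (124 − k). Substituting k = 13: v_13 = 13 · 111 = 1443.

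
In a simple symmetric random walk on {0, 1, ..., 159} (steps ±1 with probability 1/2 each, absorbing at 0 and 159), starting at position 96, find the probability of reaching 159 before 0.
P(hit 159 before 0) = 96/159 = 32/53

Let u_k = P(hit 159 before 0 | start at k). Then u_0 = 0, u_159 = 1, and u_k = u_{k-1}/2 + u_{k+1}/2 for 1 ≤ k ≤ 158. This harmonic recurrence is solved by u_k = k/159, giving u_96 = 96/159 = 32/53.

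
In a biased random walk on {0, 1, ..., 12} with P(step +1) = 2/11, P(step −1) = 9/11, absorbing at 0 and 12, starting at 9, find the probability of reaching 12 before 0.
P(hit 12 before 0) = (1 − (9/2)^9) / (1 − (9/2)^12) = 4298696/391719185

Let u_k denote P(reach 12 before 0 | start at k). Boundary: u_0 = 0, u_12 = 1. Recurrence: u_k = 2/11·u_{k+1} + 9/11·u_{k-1} for 1 ≤ k ≤ 11. Try u_k = A + B·r^k with r = q/p = (9/11)/(2/11) = 9/2. Substitution satisfies the recurrence; boundary conditions give:
  u_k = (1 − r^k) / (1 − r^N) = (1 − (9/2)^9) / (1 − (9/2)^12) = 4298696/391719185.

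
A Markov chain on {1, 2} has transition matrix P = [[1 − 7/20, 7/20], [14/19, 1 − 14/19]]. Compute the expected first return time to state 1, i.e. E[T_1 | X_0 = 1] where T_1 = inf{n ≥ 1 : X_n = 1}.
E[T_1 | X_0 = 1] = 1/π_1 = 59/40

For an irreducible recurrent Markov chain with stationary distribution π, E[T_i | X_0 = i] = 1/π_i (Kac's formula). Here π_1 = (14/19)/(7/20 + 14/19) = (14/19)/(413/380) = 40/59, so E[T_1 | X_0 = 1] = 1/π_1 = (7/20 + 14/19)/(14/19) = (413/380)/(14/19) = 59/40.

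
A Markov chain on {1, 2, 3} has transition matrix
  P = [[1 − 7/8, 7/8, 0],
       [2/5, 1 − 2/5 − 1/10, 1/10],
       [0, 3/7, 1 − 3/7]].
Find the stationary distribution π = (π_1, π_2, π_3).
π = (96/355, 42/71, 49/355)

This is a birth-death chain on three states, which satisfies detailed balance: π_1 · P_{12} = π_2 · P_{21} and π_2 · P_{23} = π_3 · P_{32}.
From π_1 · 7/8 = π_2 · 2/5: π_2/π_1 = (7/8)/(2/5) = 35/16.
From π_2 · 1/10 = π_3 · 3/7: π_3/π_2 = (1/10)/(3/7) = 7/30.
Take π_1 proportional to 1; then unnormalized π = (1, 35/16, 49/96). Normalize by dividing by the sum 355/96:
  π = (96/355, 42/71, 49/355).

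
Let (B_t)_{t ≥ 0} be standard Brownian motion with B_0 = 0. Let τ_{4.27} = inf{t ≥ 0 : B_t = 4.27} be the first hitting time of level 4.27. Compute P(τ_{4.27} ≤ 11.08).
P(τ_{4.27} ≤ 11.08) = 2(1 − Φ(4.27/√11.08)) = 2(1 − Φ(1.2828)) ≈ 0.1996

By the reflection principle for standard BM, P(τ_b ≤ t) = 2 · P(B_t ≥ b). Since B_t ~ N(0, t), P(B_t ≥ 4.27) = 1 − Φ(4.27/√t) = 1 − Φ(4.27/√11.08) = 1 − Φ(1.2828) ≈ 0.09978. Doubling: P(τ_{4.27} ≤ 11.08) ≈ 2 · 0.09978 = 0.19956 ≈ 0.1996.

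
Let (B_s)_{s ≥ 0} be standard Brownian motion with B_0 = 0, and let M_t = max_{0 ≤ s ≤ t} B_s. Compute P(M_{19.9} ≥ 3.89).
P(M_{19.9} ≥ 3.89) = 2·P(B_{19.9} ≥ 3.89) = 2(1 − Φ(3.89/√19.9)) ≈ 0.3832

By the reflection principle for Brownian motion, P(M_t ≥ a) = 2 · P(B_t ≥ a) for a ≥ 0. Since B_t ~ N(0, t), P(B_t ≥ 3.89) = 1 − Φ(3.89/√t) = 1 − Φ(3.89/√19.9) = 1 − Φ(0.8720). So
  P(M_{19.9} ≥ 3.89) = 2(1 − Φ(0.8720)) ≈ 0.3832.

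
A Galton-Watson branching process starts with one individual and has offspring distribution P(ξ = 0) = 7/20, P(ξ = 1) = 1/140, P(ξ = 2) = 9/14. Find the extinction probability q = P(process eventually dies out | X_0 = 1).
q = 49/90

The pgf is f(s) = 7/20 + 1/140·s + 9/14·s². The extinction probability q is the smallest fixed point of f in [0, 1]. Setting s = f(s):
  9/14·s² + (1/140 − 1)·s + 7/20 = 0
  9/14·s² − (7/20 + 9/14)·s + 7/20 = 0
which factors as (s − 1)·(9/14·s − 7/20) = 0, giving roots s = 1 and s = (7/20)/(9/14) = 49/90.
Mean offspring μ = 1/140 + 2·9/14 = 181/140 > 1 (supercritical), so q < 1. The extinction probability is the smaller root: q = (7/20)/(9/14) = 49/90.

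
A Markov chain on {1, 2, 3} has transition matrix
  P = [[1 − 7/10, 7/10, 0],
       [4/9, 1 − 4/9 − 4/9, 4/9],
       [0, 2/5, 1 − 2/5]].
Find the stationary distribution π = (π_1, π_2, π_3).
π = (40/173, 63/173, 70/173)

This is a birth-death chain on three states, which satisfies detailed balance: π_1 · P_{12} = π_2 · P_{21} and π_2 · P_{23} = π_3 · P_{32}.
From π_1 · 7/10 = π_2 · 4/9: π_2/π_1 = (7/10)/(4/9) = 63/40.
From π_2 · 4/9 = π_3 · 2/5: π_3/π_2 = (4/9)/(2/5) = 10/9.
Take π_1 proportional to 1; then unnormalized π = (1, 63/40, 7/4). Normalize by dividing by the sum 173/40:
  π = (40/173, 63/173, 70/173).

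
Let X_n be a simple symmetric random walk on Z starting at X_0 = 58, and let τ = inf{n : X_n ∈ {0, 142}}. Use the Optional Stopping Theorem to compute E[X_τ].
E[X_τ] = 58

X_n is a martingale and τ is a bounded-mean stopping time (indeed τ is finite a.s. with bounded expectation since the walk is in a bounded region). By the OST, E[X_τ] = E[X_0] = 58. Equivalently: E[X_τ] = 142 · P(hit 142 first) + 0 · P(hit 0 first) = 142 · (58/142) = 58.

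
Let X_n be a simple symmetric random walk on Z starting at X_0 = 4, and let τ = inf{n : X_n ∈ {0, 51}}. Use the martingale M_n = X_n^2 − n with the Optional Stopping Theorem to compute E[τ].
E[τ] = 188

M_n = X_n^2 − n is a martingale (since E[X_{n+1}^2 | F_n] = X_n^2 + 1). By OST (τ has finite mean in a bounded region), E[M_τ] = E[M_0] = X_0^2 − 0 = 4^2 = 16. Also E[M_τ] = E[X_τ^2] − E[τ]. The walk exits at 0 or 51, with P(hit 51 first) = 4/51, so E[X_τ^2] = 51^2 · 4/51 + 0 = 204. Thus E[τ] = E[X_τ^2] − E[M_τ] = 204 − 16 = 188 = 4(51 − 4) = 188.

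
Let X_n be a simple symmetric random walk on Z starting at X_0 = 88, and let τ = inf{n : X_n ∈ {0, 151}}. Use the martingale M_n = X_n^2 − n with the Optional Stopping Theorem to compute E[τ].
E[τ] = 5544

M_n = X_n^2 − n is a martingale (since E[X_{n+1}^2 | F_n] = X_n^2 + 1). By OST (τ has finite mean in a bounded region), E[M_τ] = E[M_0] = X_0^2 − 0 = 88^2 = 7744. Also E[M_τ] = E[X_τ^2] − E[τ]. The walk exits at 0 or 151, with P(hit 151 first) = 88/151, so E[X_τ^2] = 151^2 · 88/151 + 0 = 13288. Thus E[τ] = E[X_τ^2] − E[M_τ] = 13288 − 7744 = 5544 = 88(151 − 88) = 5544.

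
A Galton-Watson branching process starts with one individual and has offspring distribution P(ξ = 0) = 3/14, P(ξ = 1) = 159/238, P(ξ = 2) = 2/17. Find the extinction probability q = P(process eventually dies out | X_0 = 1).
q = 1

Mean offspring μ = 0·3/14 + 1·159/238 + 2·2/17 = 215/238 ≤ 1. For μ ≤ 1 with offspring not concentrated at 1, the Galton-Watson process goes extinct almost surely, so q = 1.
(Algebraic check: The pgf is f(s) = 3/14 + 159/238·s + 2/17·s². The extinction probability q is the smallest fixed point of f in [0, 1]. Setting s = f(s):
  2/17·s² + (159/238 − 1)·s + 3/14 = 0
  2/17·s² − (3/14 + 2/17)·s + 3/14 = 0
which factors as (s − 1)·(2/17·s − 3/14) = 0, giving roots s = 1 and s = (3/14)/(2/17) = 51/28. Since 51/28 ≥ 1, the smallest root in [0, 1] is s = 1.)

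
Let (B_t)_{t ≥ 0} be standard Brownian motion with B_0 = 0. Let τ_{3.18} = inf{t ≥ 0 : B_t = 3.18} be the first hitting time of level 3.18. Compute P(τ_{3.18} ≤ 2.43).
P(τ_{3.18} ≤ 2.43) = 2(1 − Φ(3.18/√2.43)) = 2(1 − Φ(2.0400)) ≈ 0.0414

By the reflection principle for standard BM, P(τ_b ≤ t) = 2 · P(B_t ≥ b). Since B_t ~ N(0, t), P(B_t ≥ 3.18) = 1 − Φ(3.18/√t) = 1 − Φ(3.18/√2.43) = 1 − Φ(2.0400) ≈ 0.02068. Doubling: P(τ_{3.18} ≤ 2.43) ≈ 2 · 0.02068 = 0.04136 ≈ 0.0414.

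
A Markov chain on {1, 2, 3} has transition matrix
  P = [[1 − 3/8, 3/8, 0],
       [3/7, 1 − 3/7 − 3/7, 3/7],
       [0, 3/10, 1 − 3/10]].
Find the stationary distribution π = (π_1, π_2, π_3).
π = (8/25, 7/25, 2/5)

This is a birth-death chain on three states, which satisfies detailed balance: π_1 · P_{12} = π_2 · P_{21} and π_2 · P_{23} = π_3 · P_{32}.
From π_1 · 3/8 = π_2 · 3/7: π_2/π_1 = (3/8)/(3/7) = 7/8.
From π_2 · 3/7 = π_3 · 3/10: π_3/π_2 = (3/7)/(3/10) = 10/7.
Take π_1 proportional to 1; then unnormalized π = (1, 7/8, 5/4). Normalize by dividing by the sum 25/8:
  π = (8/25, 7/25, 2/5).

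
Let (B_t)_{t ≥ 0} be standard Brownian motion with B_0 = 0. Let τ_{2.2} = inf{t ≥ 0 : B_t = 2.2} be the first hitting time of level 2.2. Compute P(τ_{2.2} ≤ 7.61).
P(τ_{2.2} ≤ 7.61) = 2(1 − Φ(2.2/√7.61)) = 2(1 − Φ(0.7975)) ≈ 0.4252

By the reflection principle for standard BM, P(τ_b ≤ t) = 2 · P(B_t ≥ b). Since B_t ~ N(0, t), P(B_t ≥ 2.2) = 1 − Φ(2.2/√t) = 1 − Φ(2.2/√7.61) = 1 − Φ(0.7975) ≈ 0.21258. Doubling: P(τ_{2.2} ≤ 7.61) ≈ 2 · 0.21258 = 0.42516 ≈ 0.4252.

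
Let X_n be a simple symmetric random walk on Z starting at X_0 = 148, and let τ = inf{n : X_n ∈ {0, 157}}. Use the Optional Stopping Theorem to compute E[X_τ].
E[X_τ] = 148

X_n is a martingale and τ is a bounded-mean stopping time (indeed τ is finite a.s. with bounded expectation since the walk is in a bounded region). By the OST, E[X_τ] = E[X_0] = 148. Equivalently: E[X_τ] = 157 · P(hit 157 first) + 0 · P(hit 0 first) = 157 · (148/157) = 148.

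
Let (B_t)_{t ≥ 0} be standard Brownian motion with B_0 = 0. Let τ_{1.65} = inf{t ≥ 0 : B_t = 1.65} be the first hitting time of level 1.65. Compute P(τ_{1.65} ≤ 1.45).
P(τ_{1.65} ≤ 1.45) = 2(1 − Φ(1.65/√1.45)) = 2(1 − Φ(1.3703)) ≈ 0.1706

By the reflection principle for standard BM, P(τ_b ≤ t) = 2 · P(B_t ≥ b). Since B_t ~ N(0, t), P(B_t ≥ 1.65) = 1 − Φ(1.65/√t) = 1 − Φ(1.65/√1.45) = 1 − Φ(1.3703) ≈ 0.08530. Doubling: P(τ_{1.65} ≤ 1.45) ≈ 2 · 0.08530 = 0.17060 ≈ 0.1706.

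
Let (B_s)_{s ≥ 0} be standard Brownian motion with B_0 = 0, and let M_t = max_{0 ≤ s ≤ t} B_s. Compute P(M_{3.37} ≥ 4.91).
P(M_{3.37} ≥ 4.91) = 2·P(B_{3.37} ≥ 4.91) = 2(1 − Φ(4.91/√3.37)) ≈ 0.0075

By the reflection principle for Brownian motion, P(M_t ≥ a) = 2 · P(B_t ≥ a) for a ≥ 0. Since B_t ~ N(0, t), P(B_t ≥ 4.91) = 1 − Φ(4.91/√t) = 1 − Φ(4.91/√3.37) = 1 − Φ(2.6746). So
  P(M_{3.37} ≥ 4.91) = 2(1 − Φ(2.6746)) ≈ 0.0075.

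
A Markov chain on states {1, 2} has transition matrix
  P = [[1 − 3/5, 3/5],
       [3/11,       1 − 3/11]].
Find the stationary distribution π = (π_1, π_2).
π_1 = 5/16, π_2 = 11/16

Solve πP = π with π_1 + π_2 = 1. From πP = π: π_1 · (1 − 3/5) + π_2 · 3/11 = π_1 ⇒ π_2 · 3/11 = π_1 · 3/5 ⇒ π_2/π_1 = (3/5)/(3/11) = 11/5. Together with π_1 + π_2 = 1:
  π_1 = (3/11)/(3/5 + 3/11) = (3/11)/(48/55) = 5/16,
  π_2 = (3/5)/(3/5 + 3/11) = (3/5)/(48/55) = 11/16.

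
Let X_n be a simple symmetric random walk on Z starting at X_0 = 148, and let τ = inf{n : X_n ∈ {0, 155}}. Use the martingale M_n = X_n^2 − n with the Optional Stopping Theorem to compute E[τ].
E[τ] = 1036

M_n = X_n^2 − n is a martingale (since E[X_{n+1}^2 | F_n] = X_n^2 + 1). By OST (τ has finite mean in a bounded region), E[M_τ] = E[M_0] = X_0^2 − 0 = 148^2 = 21904. Also E[M_τ] = E[X_τ^2] − E[τ]. The walk exits at 0 or 155, with P(hit 155 first) = 148/155, so E[X_τ^2] = 155^2 · 148/155 + 0 = 22940. Thus E[τ] = E[X_τ^2] − E[M_τ] = 22940 − 21904 = 1036 = 148(155 − 148) = 1036.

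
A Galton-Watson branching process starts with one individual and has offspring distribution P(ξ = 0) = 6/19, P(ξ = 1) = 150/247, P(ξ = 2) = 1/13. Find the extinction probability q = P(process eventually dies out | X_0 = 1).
q = 1

Mean offspring μ = 0·6/19 + 1·150/247 + 2·1/13 = 188/247 ≤ 1. For μ ≤ 1 with offspring not concentrated at 1, the Galton-Watson process goes extinct almost surely, so q = 1.
(Algebraic check: The pgf is f(s) = 6/19 + 150/247·s + 1/13·s². The extinction probability q is the smallest fixed point of f in [0, 1]. Setting s = f(s):
  1/13·s² + (150/247 − 1)·s + 6/19 = 0
  1/13·s² − (6/19 + 1/13)·s + 6/19 = 0
which factors as (s − 1)·(1/13·s − 6/19) = 0, giving roots s = 1 and s = (6/19)/(1/13) = 78/19. Since 78/19 ≥ 1, the smallest root in [0, 1] is s = 1.)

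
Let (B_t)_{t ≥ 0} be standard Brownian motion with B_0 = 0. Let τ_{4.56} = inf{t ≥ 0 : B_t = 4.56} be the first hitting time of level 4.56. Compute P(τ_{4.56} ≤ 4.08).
P(τ_{4.56} ≤ 4.08) = 2(1 − Φ(4.56/√4.08)) = 2(1 − Φ(2.2575)) ≈ 0.0240

By the reflection principle for standard BM, P(τ_b ≤ t) = 2 · P(B_t ≥ b). Since B_t ~ N(0, t), P(B_t ≥ 4.56) = 1 − Φ(4.56/√t) = 1 − Φ(4.56/√4.08) = 1 − Φ(2.2575) ≈ 0.01199. Doubling: P(τ_{4.56} ≤ 4.08) ≈ 2 · 0.01199 = 0.02398 ≈ 0.0240.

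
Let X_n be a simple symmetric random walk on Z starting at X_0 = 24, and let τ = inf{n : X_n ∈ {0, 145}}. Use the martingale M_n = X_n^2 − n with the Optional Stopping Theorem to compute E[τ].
E[τ] = 2904

M_n = X_n^2 − n is a martingale (since E[X_{n+1}^2 | F_n] = X_n^2 + 1). By OST (τ has finite mean in a bounded region), E[M_τ] = E[M_0] = X_0^2 − 0 = 24^2 = 576. Also E[M_τ] = E[X_τ^2] − E[τ]. The walk exits at 0 or 145, with P(hit 145 first) = 24/145, so E[X_τ^2] = 145^2 · 24/145 + 0 = 3480. Thus E[τ] = E[X_τ^2] − E[M_τ] = 3480 − 576 = 2904 = 24(145 − 24) = 2904.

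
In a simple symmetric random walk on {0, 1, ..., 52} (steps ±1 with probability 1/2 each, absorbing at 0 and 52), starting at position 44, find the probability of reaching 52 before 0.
P(hit 52 before 0) = 44/52 = 11/13

Let u_k = P(hit 52 before 0 | start at k). Then u_0 = 0, u_52 = 1, and u_k = u_{k-1}/2 + u_{k+1}/2 for 1 ≤ k ≤ 51. This harmonic recurrence is solved by u_k = k/52, giving u_44 = 44/52 = 11/13.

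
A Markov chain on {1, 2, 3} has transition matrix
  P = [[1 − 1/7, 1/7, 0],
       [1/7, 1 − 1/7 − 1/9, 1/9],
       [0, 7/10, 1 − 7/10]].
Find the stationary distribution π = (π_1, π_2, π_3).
π = (63/136, 63/136, 5/68)

This is a birth-death chain on three states, which satisfies detailed balance: π_1 · P_{12} = π_2 · P_{21} and π_2 · P_{23} = π_3 · P_{32}.
From π_1 · 1/7 = π_2 · 1/7: π_2/π_1 = (1/7)/(1/7) = 1.
From π_2 · 1/9 = π_3 · 7/10: π_3/π_2 = (1/9)/(7/10) = 10/63.
Take π_1 proportional to 1; then unnormalized π = (1, 1, 10/63). Normalize by dividing by the sum 136/63:
  π = (63/136, 63/136, 5/68).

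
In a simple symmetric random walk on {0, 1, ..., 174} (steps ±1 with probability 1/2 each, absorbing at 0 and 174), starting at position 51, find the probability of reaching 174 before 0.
P(hit 174 before 0) = 51/174 = 17/58

Let u_k = P(hit 174 before 0 | start at k). Then u_0 = 0, u_174 = 1, and u_k = u_{k-1}/2 + u_{k+1}/2 for 1 ≤ k ≤ 173. This harmonic recurrence is solved by u_k = k/174, giving u_51 = 51/174 = 17/58.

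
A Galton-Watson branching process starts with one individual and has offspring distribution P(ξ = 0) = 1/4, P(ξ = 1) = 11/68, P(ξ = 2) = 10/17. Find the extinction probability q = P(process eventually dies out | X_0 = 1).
q = 17/40

The pgf is f(s) = 1/4 + 11/68·s + 10/17·s². The extinction probability q is the smallest fixed point of f in [0, 1]. Setting s = f(s):
  10/17·s² + (11/68 − 1)·s + 1/4 = 0
  10/17·s² − (1/4 + 10/17)·s + 1/4 = 0
which factors as (s − 1)·(10/17·s − 1/4) = 0, giving roots s = 1 and s = (1/4)/(10/17) = 17/40.
Mean offspring μ = 11/68 + 2·10/17 = 91/68 > 1 (supercritical), so q < 1. The extinction probability is the smaller root: q = (1/4)/(10/17) = 17/40.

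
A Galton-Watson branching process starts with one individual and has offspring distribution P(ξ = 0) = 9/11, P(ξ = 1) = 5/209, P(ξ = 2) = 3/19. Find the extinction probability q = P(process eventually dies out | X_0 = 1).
q = 1

Mean offspring μ = 0·9/11 + 1·5/209 + 2·3/19 = 71/209 ≤ 1. For μ ≤ 1 with offspring not concentrated at 1, the Galton-Watson process goes extinct almost surely, so q = 1.
(Algebraic check: The pgf is f(s) = 9/11 + 5/209·s + 3/19·s². The extinction probability q is the smallest fixed point of f in [0, 1]. Setting s = f(s):
  3/19·s² + (5/209 − 1)·s + 9/11 = 0
  3/19·s² − (9/11 + 3/19)·s + 9/11 = 0
which factors as (s − 1)·(3/19·s − 9/11) = 0, giving roots s = 1 and s = (9/11)/(3/19) = 57/11. Since 57/11 ≥ 1, the smallest root in [0, 1] is s = 1.)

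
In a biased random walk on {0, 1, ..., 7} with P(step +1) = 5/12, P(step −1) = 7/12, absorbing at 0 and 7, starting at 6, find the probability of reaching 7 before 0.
P(hit 7 before 0) = (1 − (7/5)^6) / (1 − (7/5)^7) = 255060/372709

Let u_k denote P(reach 7 before 0 | start at k). Boundary: u_0 = 0, u_7 = 1. Recurrence: u_k = 5/12·u_{k+1} + 7/12·u_{k-1} for 1 ≤ k ≤ 6. Try u_k = A + B·r^k with r = q/p = (7/12)/(5/12) = 7/5. Substitution satisfies the recurrence; boundary conditions give:
  u_k = (1 − r^k) / (1 − r^N) = (1 − (7/5)^6) / (1 − (7/5)^7) = 255060/372709.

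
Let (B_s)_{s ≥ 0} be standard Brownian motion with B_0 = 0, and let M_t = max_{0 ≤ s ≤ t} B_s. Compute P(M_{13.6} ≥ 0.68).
P(M_{13.6} ≥ 0.68) = 2·P(B_{13.6} ≥ 0.68) = 2(1 − Φ(0.68/√13.6)) ≈ 0.8537

By the reflection principle for Brownian motion, P(M_t ≥ a) = 2 · P(B_t ≥ a) for a ≥ 0. Since B_t ~ N(0, t), P(B_t ≥ 0.68) = 1 − Φ(0.68/√t) = 1 − Φ(0.68/√13.6) = 1 − Φ(0.1844). So
  P(M_{13.6} ≥ 0.68) = 2(1 − Φ(0.1844)) ≈ 0.8537.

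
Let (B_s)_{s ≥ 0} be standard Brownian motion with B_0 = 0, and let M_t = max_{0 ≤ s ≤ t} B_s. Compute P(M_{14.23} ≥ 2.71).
P(M_{14.23} ≥ 2.71) = 2·P(B_{14.23} ≥ 2.71) = 2(1 − Φ(2.71/√14.23)) ≈ 0.4725

By the reflection principle for Brownian motion, P(M_t ≥ a) = 2 · P(B_t ≥ a) for a ≥ 0. Since B_t ~ N(0, t), P(B_t ≥ 2.71) = 1 − Φ(2.71/√t) = 1 − Φ(2.71/√14.23) = 1 − Φ(0.7184). So
  P(M_{14.23} ≥ 2.71) = 2(1 − Φ(0.7184)) ≈ 0.4725.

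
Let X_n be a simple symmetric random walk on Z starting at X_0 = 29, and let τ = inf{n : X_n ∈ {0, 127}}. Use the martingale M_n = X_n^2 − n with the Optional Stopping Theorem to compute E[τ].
E[τ] = 2842

M_n = X_n^2 − n is a martingale (since E[X_{n+1}^2 | F_n] = X_n^2 + 1). By OST (τ has finite mean in a bounded region), E[M_τ] = E[M_0] = X_0^2 − 0 = 29^2 = 841. Also E[M_τ] = E[X_τ^2] − E[τ]. The walk exits at 0 or 127, with P(hit 127 first) = 29/127, so E[X_τ^2] = 127^2 · 29/127 + 0 = 3683. Thus E[τ] = E[X_τ^2] − E[M_τ] = 3683 − 841 = 2842 = 29(127 − 29) = 2842.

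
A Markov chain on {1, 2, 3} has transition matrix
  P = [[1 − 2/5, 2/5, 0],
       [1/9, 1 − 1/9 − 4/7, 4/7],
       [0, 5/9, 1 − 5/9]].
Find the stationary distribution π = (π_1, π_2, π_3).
π = (175/1453, 630/1453, 648/1453)

This is a birth-death chain on three states, which satisfies detailed balance: π_1 · P_{12} = π_2 · P_{21} and π_2 · P_{23} = π_3 · P_{32}.
From π_1 · 2/5 = π_2 · 1/9: π_2/π_1 = (2/5)/(1/9) = 18/5.
From π_2 · 4/7 = π_3 · 5/9: π_3/π_2 = (4/7)/(5/9) = 36/35.
Take π_1 proportional to 1; then unnormalized π = (1, 18/5, 648/175). Normalize by dividing by the sum 1453/175:
  π = (175/1453, 630/1453, 648/1453).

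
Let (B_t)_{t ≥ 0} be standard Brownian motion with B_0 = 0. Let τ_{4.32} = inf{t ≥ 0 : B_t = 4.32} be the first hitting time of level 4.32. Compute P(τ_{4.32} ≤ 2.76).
P(τ_{4.32} ≤ 2.76) = 2(1 − Φ(4.32/√2.76)) = 2(1 − Φ(2.6003)) ≈ 0.0093

By the reflection principle for standard BM, P(τ_b ≤ t) = 2 · P(B_t ≥ b). Since B_t ~ N(0, t), P(B_t ≥ 4.32) = 1 − Φ(4.32/√t) = 1 − Φ(4.32/√2.76) = 1 − Φ(2.6003) ≈ 0.00466. Doubling: P(τ_{4.32} ≤ 2.76) ≈ 2 · 0.00466 = 0.00932 ≈ 0.0093.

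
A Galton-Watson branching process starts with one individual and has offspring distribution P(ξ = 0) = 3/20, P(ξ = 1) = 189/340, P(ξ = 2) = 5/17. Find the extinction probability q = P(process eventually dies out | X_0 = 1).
q = 51/100

The pgf is f(s) = 3/20 + 189/340·s + 5/17·s². The extinction probability q is the smallest fixed point of f in [0, 1]. Setting s = f(s):
  5/17·s² + (189/340 − 1)·s + 3/20 = 0
  5/17·s² − (3/20 + 5/17)·s + 3/20 = 0
which factors as (s − 1)·(5/17·s − 3/20) = 0, giving roots s = 1 and s = (3/20)/(5/17) = 51/100.
Mean offspring μ = 189/340 + 2·5/17 = 389/340 > 1 (supercritical), so q < 1. The extinction probability is the smaller root: q = (3/20)/(5/17) = 51/100.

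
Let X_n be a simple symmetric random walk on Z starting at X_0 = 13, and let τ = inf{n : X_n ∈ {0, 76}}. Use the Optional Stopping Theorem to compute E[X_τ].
E[X_τ] = 13

X_n is a martingale and τ is a bounded-mean stopping time (indeed τ is finite a.s. with bounded expectation since the walk is in a bounded region). By the OST, E[X_τ] = E[X_0] = 13. Equivalently: E[X_τ] = 76 · P(hit 76 first) + 0 · P(hit 0 first) = 76 · (13/76) = 13.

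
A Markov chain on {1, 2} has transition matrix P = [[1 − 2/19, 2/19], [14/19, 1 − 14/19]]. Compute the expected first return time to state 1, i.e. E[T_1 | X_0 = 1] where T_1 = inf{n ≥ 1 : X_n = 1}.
E[T_1 | X_0 = 1] = 1/π_1 = 8/7

For an irreducible recurrent Markov chain with stationary distribution π, E[T_i | X_0 = i] = 1/π_i (Kac's formula). Here π_1 = (14/19)/(2/19 + 14/19) = (14/19)/(16/19) = 7/8, so E[T_1 | X_0 = 1] = 1/π_1 = (2/19 + 14/19)/(14/19) = (16/19)/(14/19) = 8/7.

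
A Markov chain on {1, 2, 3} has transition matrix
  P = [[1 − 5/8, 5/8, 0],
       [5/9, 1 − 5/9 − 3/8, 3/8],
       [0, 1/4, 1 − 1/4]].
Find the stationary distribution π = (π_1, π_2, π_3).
π = (16/61, 18/61, 27/61)

This is a birth-death chain on three states, which satisfies detailed balance: π_1 · P_{12} = π_2 · P_{21} and π_2 · P_{23} = π_3 · P_{32}.
From π_1 · 5/8 = π_2 · 5/9: π_2/π_1 = (5/8)/(5/9) = 9/8.
From π_2 · 3/8 = π_3 · 1/4: π_3/π_2 = (3/8)/(1/4) = 3/2.
Take π_1 proportional to 1; then unnormalized π = (1, 9/8, 27/16). Normalize by dividing by the sum 61/16:
  π = (16/61, 18/61, 27/61).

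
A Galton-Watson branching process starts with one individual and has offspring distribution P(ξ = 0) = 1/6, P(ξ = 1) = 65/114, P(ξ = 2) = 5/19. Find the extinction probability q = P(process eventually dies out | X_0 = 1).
q = 19/30

The pgf is f(s) = 1/6 + 65/114·s + 5/19·s². The extinction probability q is the smallest fixed point of f in [0, 1]. Setting s = f(s):
  5/19·s² + (65/114 − 1)·s + 1/6 = 0
  5/19·s² − (1/6 + 5/19)·s + 1/6 = 0
which factors as (s − 1)·(5/19·s − 1/6) = 0, giving roots s = 1 and s = (1/6)/(5/19) = 19/30.
Mean offspring μ = 65/114 + 2·5/19 = 125/114 > 1 (supercritical), so q < 1. The extinction probability is the smaller root: q = (1/6)/(5/19) = 19/30.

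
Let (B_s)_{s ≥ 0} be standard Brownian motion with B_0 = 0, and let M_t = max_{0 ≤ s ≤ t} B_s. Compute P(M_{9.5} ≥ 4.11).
P(M_{9.5} ≥ 4.11) = 2·P(B_{9.5} ≥ 4.11) = 2(1 − Φ(4.11/√9.5)) ≈ 0.1824

By the reflection principle for Brownian motion, P(M_t ≥ a) = 2 · P(B_t ≥ a) for a ≥ 0. Since B_t ~ N(0, t), P(B_t ≥ 4.11) = 1 − Φ(4.11/√t) = 1 − Φ(4.11/√9.5) = 1 − Φ(1.3335). So
  P(M_{9.5} ≥ 4.11) = 2(1 − Φ(1.3335)) ≈ 0.1824.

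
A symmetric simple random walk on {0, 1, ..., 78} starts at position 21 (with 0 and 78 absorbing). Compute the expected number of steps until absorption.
E[τ | X_0 = 21] = 1197

Let v_k = E[τ | X_0 = k]. Boundary: v_0 = v_78 = 0. Recurrence: v_k = 1 + (v_{k-1} + v_{k+1})/2 for 1 ≤ k ≤ 77. The particular solution to v_k − (v_{k-1} + v_{k+1})/2 = 1 is v_k = −k^2. Adding homogeneous solution A + B k and matching boundaries gives v_k = k (78 − k). Substituting k = 21: v_21 = 21 · 57 = 1197.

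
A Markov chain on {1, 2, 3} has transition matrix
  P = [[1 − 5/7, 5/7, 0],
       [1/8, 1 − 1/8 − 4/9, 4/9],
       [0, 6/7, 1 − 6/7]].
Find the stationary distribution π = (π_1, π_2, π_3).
π = (189/1829, 1080/1829, 560/1829)

This is a birth-death chain on three states, which satisfies detailed balance: π_1 · P_{12} = π_2 · P_{21} and π_2 · P_{23} = π_3 · P_{32}.
From π_1 · 5/7 = π_2 · 1/8: π_2/π_1 = (5/7)/(1/8) = 40/7.
From π_2 · 4/9 = π_3 · 6/7: π_3/π_2 = (4/9)/(6/7) = 14/27.
Take π_1 proportional to 1; then unnormalized π = (1, 40/7, 80/27). Normalize by dividing by the sum 1829/189:
  π = (189/1829, 1080/1829, 560/1829).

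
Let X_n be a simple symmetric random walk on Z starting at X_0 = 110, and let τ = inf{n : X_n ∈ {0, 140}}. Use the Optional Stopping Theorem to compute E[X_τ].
E[X_τ] = 110

X_n is a martingale and τ is a bounded-mean stopping time (indeed τ is finite a.s. with bounded expectation since the walk is in a bounded region). By the OST, E[X_τ] = E[X_0] = 110. Equivalently: E[X_τ] = 140 · P(hit 140 first) + 0 · P(hit 0 first) = 140 · (110/140) = 110.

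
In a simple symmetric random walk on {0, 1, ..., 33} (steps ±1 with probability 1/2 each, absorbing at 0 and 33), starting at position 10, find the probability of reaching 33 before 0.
P(hit 33 before 0) = 10/33

Let u_k = P(hit 33 before 0 | start at k). Then u_0 = 0, u_33 = 1, and u_k = u_{k-1}/2 + u_{k+1}/2 for 1 ≤ k ≤ 32. This harmonic recurrence is solved by u_k = k/33, giving u_10 = 10/33.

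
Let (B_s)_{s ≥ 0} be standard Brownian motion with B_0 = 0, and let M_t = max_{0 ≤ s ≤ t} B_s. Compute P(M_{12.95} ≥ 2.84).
P(M_{12.95} ≥ 2.84) = 2·P(B_{12.95} ≥ 2.84) = 2(1 − Φ(2.84/√12.95)) ≈ 0.4300

By the reflection principle for Brownian motion, P(M_t ≥ a) = 2 · P(B_t ≥ a) for a ≥ 0. Since B_t ~ N(0, t), P(B_t ≥ 2.84) = 1 − Φ(2.84/√t) = 1 − Φ(2.84/√12.95) = 1 − Φ(0.7892). So
  P(M_{12.95} ≥ 2.84) = 2(1 − Φ(0.7892)) ≈ 0.4300.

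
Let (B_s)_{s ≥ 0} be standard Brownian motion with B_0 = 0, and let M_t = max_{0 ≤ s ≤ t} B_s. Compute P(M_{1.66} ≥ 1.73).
P(M_{1.66} ≥ 1.73) = 2·P(B_{1.66} ≥ 1.73) = 2(1 − Φ(1.73/√1.66)) ≈ 0.1794

By the reflection principle for Brownian motion, P(M_t ≥ a) = 2 · P(B_t ≥ a) for a ≥ 0. Since B_t ~ N(0, t), P(B_t ≥ 1.73) = 1 − Φ(1.73/√t) = 1 − Φ(1.73/√1.66) = 1 − Φ(1.3427). So
  P(M_{1.66} ≥ 1.73) = 2(1 − Φ(1.3427)) ≈ 0.1794.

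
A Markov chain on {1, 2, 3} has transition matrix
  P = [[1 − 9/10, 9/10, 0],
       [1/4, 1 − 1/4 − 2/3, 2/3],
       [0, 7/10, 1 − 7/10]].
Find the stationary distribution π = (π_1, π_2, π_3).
π = (35/281, 126/281, 120/281)

This is a birth-death chain on three states, which satisfies detailed balance: π_1 · P_{12} = π_2 · P_{21} and π_2 · P_{23} = π_3 · P_{32}.
From π_1 · 9/10 = π_2 · 1/4: π_2/π_1 = (9/10)/(1/4) = 18/5.
From π_2 · 2/3 = π_3 · 7/10: π_3/π_2 = (2/3)/(7/10) = 20/21.
Take π_1 proportional to 1; then unnormalized π = (1, 18/5, 24/7). Normalize by dividing by the sum 281/35:
  π = (35/281, 126/281, 120/281).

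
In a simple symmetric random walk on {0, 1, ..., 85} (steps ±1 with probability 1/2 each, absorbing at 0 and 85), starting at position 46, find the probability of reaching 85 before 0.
P(hit 85 before 0) = 46/85

Let u_k = P(hit 85 before 0 | start at k). Then u_0 = 0, u_85 = 1, and u_k = u_{k-1}/2 + u_{k+1}/2 for 1 ≤ k ≤ 84. This harmonic recurrence is solved by u_k = k/85, giving u_46 = 46/85.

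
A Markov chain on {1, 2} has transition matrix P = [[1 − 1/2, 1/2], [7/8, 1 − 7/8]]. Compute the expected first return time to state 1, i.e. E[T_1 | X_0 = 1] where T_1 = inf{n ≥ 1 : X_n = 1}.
E[T_1 | X_0 = 1] = 1/π_1 = 11/7

For an irreducible recurrent Markov chain with stationary distribution π, E[T_i | X_0 = i] = 1/π_i (Kac's formula). Here π_1 = (7/8)/(1/2 + 7/8) = (7/8)/(11/8) = 7/11, so E[T_1 | X_0 = 1] = 1/π_1 = (1/2 + 7/8)/(7/8) = (11/8)/(7/8) = 11/7.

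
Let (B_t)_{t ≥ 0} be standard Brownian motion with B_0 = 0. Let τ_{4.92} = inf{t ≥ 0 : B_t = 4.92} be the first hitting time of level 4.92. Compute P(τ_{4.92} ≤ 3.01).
P(τ_{4.92} ≤ 3.01) = 2(1 − Φ(4.92/√3.01)) = 2(1 − Φ(2.8358)) ≈ 0.0046

By the reflection principle for standard BM, P(τ_b ≤ t) = 2 · P(B_t ≥ b). Since B_t ~ N(0, t), P(B_t ≥ 4.92) = 1 − Φ(4.92/√t) = 1 − Φ(4.92/√3.01) = 1 − Φ(2.8358) ≈ 0.00229. Doubling: P(τ_{4.92} ≤ 3.01) ≈ 2 · 0.00229 = 0.00458 ≈ 0.0046.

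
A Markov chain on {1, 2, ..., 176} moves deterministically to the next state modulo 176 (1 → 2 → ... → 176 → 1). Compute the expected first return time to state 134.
E[T_134 | X_0 = 134] = 176

The chain cycles deterministically, so starting at state 134 it returns in exactly 176 steps. Equivalently, the stationary distribution is uniform π_j = 1/176 for every state j, so by Kac's formula E[T_134] = 1/π_134 = 176.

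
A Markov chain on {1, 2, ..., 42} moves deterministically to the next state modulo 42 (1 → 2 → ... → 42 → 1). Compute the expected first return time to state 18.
E[T_18 | X_0 = 18] = 42

The chain cycles deterministically, so starting at state 18 it returns in exactly 42 steps. Equivalently, the stationary distribution is uniform π_j = 1/42 for every state j, so by Kac's formula E[T_18] = 1/π_18 = 42.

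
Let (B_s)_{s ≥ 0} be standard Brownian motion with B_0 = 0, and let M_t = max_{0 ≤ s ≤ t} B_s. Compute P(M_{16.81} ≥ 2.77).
P(M_{16.81} ≥ 2.77) = 2·P(B_{16.81} ≥ 2.77) = 2(1 − Φ(2.77/√16.81)) ≈ 0.4993

By the reflection principle for Brownian motion, P(M_t ≥ a) = 2 · P(B_t ≥ a) for a ≥ 0. Since B_t ~ N(0, t), P(B_t ≥ 2.77) = 1 − Φ(2.77/√t) = 1 − Φ(2.77/√16.81) = 1 − Φ(0.6756). So
  P(M_{16.81} ≥ 2.77) = 2(1 − Φ(0.6756)) ≈ 0.4993.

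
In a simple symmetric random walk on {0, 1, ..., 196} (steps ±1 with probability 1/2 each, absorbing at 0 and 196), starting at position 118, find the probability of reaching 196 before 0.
P(hit 196 before 0) = 118/196 = 59/98

Let u_k = P(hit 196 before 0 | start at k). Then u_0 = 0, u_196 = 1, and u_k = u_{k-1}/2 + u_{k+1}/2 for 1 ≤ k ≤ 195. This harmonic recurrence is solved by u_k = k/196, giving u_118 = 118/196 = 59/98.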